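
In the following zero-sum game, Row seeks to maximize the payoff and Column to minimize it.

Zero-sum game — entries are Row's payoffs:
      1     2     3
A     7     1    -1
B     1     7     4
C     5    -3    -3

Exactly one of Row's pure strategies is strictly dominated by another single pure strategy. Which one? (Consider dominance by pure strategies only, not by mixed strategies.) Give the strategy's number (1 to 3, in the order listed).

3

Compare C with A: 7 > 5, 1 > -3, -1 > -3.
So A strictly dominates C for Row; C is strictly dominated.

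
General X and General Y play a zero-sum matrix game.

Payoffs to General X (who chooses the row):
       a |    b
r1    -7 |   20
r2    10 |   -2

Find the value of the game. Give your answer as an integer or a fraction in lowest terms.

62/13

Row minima are -7 and -2, so General X's maximin is -2; column maxima are 10 and 20, so General Y's minimax is 10. These differ, so the equilibrium is in mixed strategies.
Let General X play r1 with probability p. General Y is indifferent when −7p + 10(1−p) = 20p − 2(1−p), giving p = 4/13.
Let General Y play a with probability q. General X is indifferent when −7q + 20(1−q) = 10q − 2(1−q), giving q = 22/39.
The value is -7·(22/39) + (20)·(17/39) = 62/13.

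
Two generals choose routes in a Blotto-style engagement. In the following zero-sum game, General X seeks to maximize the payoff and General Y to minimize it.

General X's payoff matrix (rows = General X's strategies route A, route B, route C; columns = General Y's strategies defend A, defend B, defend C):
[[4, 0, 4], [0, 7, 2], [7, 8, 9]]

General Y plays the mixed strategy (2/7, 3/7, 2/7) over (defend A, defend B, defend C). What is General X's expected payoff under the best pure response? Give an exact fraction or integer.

route A: (4)·(2/7) + (0)·(3/7) + (4)·(2/7) = 16/7.
route B: (0)·(2/7) + (7)·(3/7) + (2)·(2/7) = 25/7.
route C: (7)·(2/7) + (8)·(3/7) + (9)·(2/7) = 8.
The best pure response is route C with expected payoff 8.

8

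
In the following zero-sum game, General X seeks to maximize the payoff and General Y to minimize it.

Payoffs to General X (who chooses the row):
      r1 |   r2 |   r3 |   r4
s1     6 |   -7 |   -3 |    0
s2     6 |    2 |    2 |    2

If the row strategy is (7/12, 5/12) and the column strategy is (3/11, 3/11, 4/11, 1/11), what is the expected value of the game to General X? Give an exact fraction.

Against (3/11, 3/11, 4/11, 1/11), each row's expected payoff is s1: -15/11; s2: 34/11.
Taking the (7/12, 5/12)-weighted average: (7/12)·(-15/11) + (5/12)·(34/11) = 65/132.

65/132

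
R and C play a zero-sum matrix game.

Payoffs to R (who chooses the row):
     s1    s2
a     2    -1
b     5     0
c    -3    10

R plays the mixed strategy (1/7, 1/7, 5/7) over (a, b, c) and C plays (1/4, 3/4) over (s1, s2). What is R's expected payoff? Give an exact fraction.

139/28

Against (1/4, 3/4), each row's expected payoff is a: -1/4; b: 5/4; c: 27/4.
Taking the (1/7, 1/7, 5/7)-weighted average: (1/7)·(-1/4) + (1/7)·(5/4) + (5/7)·(27/4) = 139/28.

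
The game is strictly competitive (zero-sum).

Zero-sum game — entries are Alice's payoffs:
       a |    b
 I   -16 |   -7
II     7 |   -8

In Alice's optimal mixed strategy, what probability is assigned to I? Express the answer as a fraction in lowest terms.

Row minima are -16 and -8, so Alice's maximin is -8; column maxima are 7 and -7, so Bob's minimax is -7. These differ, so the equilibrium is in mixed strategies.
Let Alice play I with probability p. Bob is indifferent when −16p + 7(1−p) = −7p − 8(1−p), giving p = 5/8.

5/8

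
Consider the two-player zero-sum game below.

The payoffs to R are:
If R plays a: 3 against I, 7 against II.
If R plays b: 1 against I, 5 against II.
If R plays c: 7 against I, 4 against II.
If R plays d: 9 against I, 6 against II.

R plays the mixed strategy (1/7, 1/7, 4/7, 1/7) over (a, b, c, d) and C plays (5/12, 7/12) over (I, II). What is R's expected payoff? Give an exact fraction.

443/84

Against (5/12, 7/12), each row's expected payoff is a: 16/3; b: 10/3; c: 21/4; d: 29/4.
Taking the (1/7, 1/7, 4/7, 1/7)-weighted average: (1/7)·(16/3) + (1/7)·(10/3) + (4/7)·(21/4) + (1/7)·(29/4) = 443/84.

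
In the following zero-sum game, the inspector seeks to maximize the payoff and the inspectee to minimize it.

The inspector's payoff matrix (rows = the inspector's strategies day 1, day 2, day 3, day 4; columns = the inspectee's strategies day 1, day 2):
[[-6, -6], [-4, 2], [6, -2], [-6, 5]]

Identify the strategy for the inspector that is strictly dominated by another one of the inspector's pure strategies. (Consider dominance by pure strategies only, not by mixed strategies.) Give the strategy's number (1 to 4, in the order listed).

1

Compare day 1 with day 2: -4 > -6, 2 > -6.
So day 2 strictly dominates day 1 for the inspector; day 1 is strictly dominated.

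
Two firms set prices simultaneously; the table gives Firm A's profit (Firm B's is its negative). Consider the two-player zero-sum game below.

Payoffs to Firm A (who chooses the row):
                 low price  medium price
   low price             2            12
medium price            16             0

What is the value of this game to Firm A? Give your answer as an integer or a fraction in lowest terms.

Row minima are 2 and 0, so Firm A's maximin is 2; column maxima are 16 and 12, so Firm B's minimax is 12. These differ, so the equilibrium is in mixed strategies.
Let Firm A play low price with probability p. Firm B is indifferent when 2p + 16(1−p) = 12p, giving p = 8/13.
Let Firm B play low price with probability q. Firm A is indifferent when 2q + 12(1−q) = 16q, giving q = 6/13.
The value is 2·(6/13) + (12)·(7/13) = 96/13.

96/13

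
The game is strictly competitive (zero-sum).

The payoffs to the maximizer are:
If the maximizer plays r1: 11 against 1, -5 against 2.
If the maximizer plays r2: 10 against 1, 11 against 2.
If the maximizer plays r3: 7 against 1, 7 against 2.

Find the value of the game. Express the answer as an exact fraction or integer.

Row r3 is strictly dominated by row r2, so the maximizer never plays it.
The remaining 2×2 game on (r1, r2) × (1, 2) has no saddle point. Let the maximizer play r1 with probability p; indifference gives 11p + 10(1−p) = −5p + 11(1−p), so p = 1/17.
Similarly the minimizer's optimal q on 1 is 16/17, and the value is 11·(16/17) + (-5)·(1/17) = 171/17.

171/17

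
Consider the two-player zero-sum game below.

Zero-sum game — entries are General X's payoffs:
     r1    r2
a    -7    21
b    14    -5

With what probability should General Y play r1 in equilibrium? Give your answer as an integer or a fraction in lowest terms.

26/47

Row minima are -7 and -5, so General X's maximin is -5; column maxima are 14 and 21, so General Y's minimax is 14. These differ, so the equilibrium is in mixed strategies.
Let General Y play r1 with probability q. General X is indifferent when −7q + 21(1−q) = 14q − 5(1−q), giving q = 26/47.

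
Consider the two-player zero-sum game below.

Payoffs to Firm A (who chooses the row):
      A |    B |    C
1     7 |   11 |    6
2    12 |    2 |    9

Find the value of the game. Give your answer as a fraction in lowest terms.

Column A is strictly dominated by C for Firm B (it gives Firm A more in every row).
The remaining 2×2 game on (1, 2) × (B, C) has no saddle point. Let Firm A play 1 with probability p; indifference gives 11p + 2(1−p) = 6p + 9(1−p), so p = 7/12.
Similarly Firm B's optimal q on B is 1/4, and the value is 11·(1/4) + (6)·(3/4) = 29/4.

29/4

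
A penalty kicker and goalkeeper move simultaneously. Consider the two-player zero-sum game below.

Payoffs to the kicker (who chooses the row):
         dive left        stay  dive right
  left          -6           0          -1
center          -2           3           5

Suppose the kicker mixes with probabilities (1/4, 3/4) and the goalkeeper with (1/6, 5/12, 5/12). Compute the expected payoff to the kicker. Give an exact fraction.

91/48

Against (1/6, 5/12, 5/12), each row's expected payoff is left: -17/12; center: 3.
Taking the (1/4, 3/4)-weighted average: (1/4)·(-17/12) + (3/4)·(3) = 91/48.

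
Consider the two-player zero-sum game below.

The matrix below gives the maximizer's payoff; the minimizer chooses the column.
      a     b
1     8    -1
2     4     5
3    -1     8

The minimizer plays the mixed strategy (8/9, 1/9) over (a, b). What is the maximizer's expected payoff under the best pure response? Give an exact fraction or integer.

7

1: (8)·(8/9) + (-1)·(1/9) = 7.
2: (4)·(8/9) + (5)·(1/9) = 37/9.
3: (-1)·(8/9) + (8)·(1/9) = 0.
The best pure response is 1 with expected payoff 7.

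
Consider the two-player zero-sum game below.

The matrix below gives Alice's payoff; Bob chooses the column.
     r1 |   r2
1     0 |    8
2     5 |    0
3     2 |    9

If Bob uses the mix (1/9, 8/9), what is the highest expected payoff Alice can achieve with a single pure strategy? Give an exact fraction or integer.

74/9

1: (0)·(1/9) + (8)·(8/9) = 64/9.
2: (5)·(1/9) + (0)·(8/9) = 5/9.
3: (2)·(1/9) + (9)·(8/9) = 74/9.
The best pure response is 3 with expected payoff 74/9.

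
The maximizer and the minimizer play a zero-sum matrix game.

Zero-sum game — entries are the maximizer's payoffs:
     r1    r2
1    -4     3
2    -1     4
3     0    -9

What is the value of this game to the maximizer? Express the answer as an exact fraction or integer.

-9/14

Row 1 is strictly dominated by row 2, so the maximizer never plays it.
The remaining 2×2 game on (2, 3) × (r1, r2) has no saddle point. Let the maximizer play 2 with probability p; indifference gives −p = 4p − 9(1−p), so p = 9/14.
Similarly the minimizer's optimal q on r1 is 13/14, and the value is -1·(13/14) + (4)·(1/14) = -9/14.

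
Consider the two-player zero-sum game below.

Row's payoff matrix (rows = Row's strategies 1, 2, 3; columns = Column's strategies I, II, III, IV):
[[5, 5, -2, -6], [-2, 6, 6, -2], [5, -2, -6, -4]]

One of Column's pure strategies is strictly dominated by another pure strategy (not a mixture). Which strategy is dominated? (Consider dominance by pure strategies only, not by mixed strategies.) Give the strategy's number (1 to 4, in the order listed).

Column prefers columns that give Row less. Compare II with IV: -6 < 5, -2 < 6, -4 < -2.
So IV strictly dominates II for Column; II is strictly dominated.

2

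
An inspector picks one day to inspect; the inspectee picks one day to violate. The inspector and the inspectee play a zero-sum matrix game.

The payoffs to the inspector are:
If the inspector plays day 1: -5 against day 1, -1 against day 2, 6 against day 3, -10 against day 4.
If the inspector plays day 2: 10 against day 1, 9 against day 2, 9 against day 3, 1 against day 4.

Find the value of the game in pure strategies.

Row minima: -10, 1 → the inspector's maximin is 1.
Column maxima: 10, 9, 9, 1 → the inspectee's minimax is 1.
They coincide at (day 2, day 4), so the value is 1.

1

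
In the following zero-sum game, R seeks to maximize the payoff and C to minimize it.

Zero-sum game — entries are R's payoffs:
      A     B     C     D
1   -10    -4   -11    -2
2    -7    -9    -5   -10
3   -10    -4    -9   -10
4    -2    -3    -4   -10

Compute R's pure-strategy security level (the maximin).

The worst-case payoff for each row is 1: -11, 2: -10, 3: -10, 4: -10.
The best of these is -10.

-10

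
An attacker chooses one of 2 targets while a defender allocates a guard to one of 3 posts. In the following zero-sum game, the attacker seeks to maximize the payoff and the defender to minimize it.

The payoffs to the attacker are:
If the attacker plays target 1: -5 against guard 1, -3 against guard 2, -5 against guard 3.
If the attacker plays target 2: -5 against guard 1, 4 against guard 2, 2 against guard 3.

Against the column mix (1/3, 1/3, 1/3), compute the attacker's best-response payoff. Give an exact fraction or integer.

target 1: (-5)·(1/3) + (-3)·(1/3) + (-5)·(1/3) = -13/3.
target 2: (-5)·(1/3) + (4)·(1/3) + (2)·(1/3) = 1/3.
The best pure response is target 2 with expected payoff 1/3.

1/3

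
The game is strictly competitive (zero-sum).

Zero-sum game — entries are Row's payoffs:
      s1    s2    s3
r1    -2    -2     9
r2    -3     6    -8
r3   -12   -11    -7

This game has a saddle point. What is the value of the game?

Row minima: -2, -8, -12 → Row's maximin is -2.
Column maxima: -2, 6, 9 → Column's minimax is -2.
They coincide at (r1, s1), so the value is -2.

-2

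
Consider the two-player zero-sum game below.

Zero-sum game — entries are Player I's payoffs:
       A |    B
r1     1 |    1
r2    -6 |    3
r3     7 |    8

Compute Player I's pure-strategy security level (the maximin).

7

The worst-case payoff for each row is r1: 1, r2: -6, r3: 7.
The best of these is 7.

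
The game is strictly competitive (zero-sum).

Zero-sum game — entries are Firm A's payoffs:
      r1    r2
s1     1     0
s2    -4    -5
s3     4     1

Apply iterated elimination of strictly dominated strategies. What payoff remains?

1

Row s1 is strictly dominated by row s3 (4>1, 1>0); eliminate s1.
Column r1 is strictly dominated by r2 for Firm B (-5<-4, 1<4); eliminate r1.
Row s2 is strictly dominated by row s3 (1>-5); eliminate s2.
Only (s3, r2) remains, with payoff 1.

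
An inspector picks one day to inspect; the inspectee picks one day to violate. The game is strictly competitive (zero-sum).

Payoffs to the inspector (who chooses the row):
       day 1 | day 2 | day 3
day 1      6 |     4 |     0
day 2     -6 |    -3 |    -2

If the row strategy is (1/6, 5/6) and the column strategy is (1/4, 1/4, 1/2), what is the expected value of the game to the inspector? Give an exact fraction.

Against (1/4, 1/4, 1/2), each row's expected payoff is day 1: 5/2; day 2: -13/4.
Taking the (1/6, 5/6)-weighted average: (1/6)·(5/2) + (5/6)·(-13/4) = -55/24.

-55/24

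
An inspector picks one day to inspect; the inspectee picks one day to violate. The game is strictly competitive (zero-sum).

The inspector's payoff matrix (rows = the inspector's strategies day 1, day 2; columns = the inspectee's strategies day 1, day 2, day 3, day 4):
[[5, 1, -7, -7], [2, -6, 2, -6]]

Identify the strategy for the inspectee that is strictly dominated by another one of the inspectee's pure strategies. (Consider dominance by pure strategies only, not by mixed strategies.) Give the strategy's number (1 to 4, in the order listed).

The inspectee prefers columns that give the inspector less. Compare day 1 with day 2: 1 < 5, -6 < 2.
So day 2 strictly dominates day 1 for the inspectee; day 1 is strictly dominated.

1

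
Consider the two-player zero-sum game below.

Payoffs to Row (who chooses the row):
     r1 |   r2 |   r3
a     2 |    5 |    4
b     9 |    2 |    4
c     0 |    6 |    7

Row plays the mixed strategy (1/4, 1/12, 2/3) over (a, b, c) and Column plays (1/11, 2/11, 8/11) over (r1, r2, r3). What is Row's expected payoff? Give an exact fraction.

Against (1/11, 2/11, 8/11), each row's expected payoff is a: 4; b: 45/11; c: 68/11.
Taking the (1/4, 1/12, 2/3)-weighted average: (1/4)·(4) + (1/12)·(45/11) + (2/3)·(68/11) = 721/132.

721/132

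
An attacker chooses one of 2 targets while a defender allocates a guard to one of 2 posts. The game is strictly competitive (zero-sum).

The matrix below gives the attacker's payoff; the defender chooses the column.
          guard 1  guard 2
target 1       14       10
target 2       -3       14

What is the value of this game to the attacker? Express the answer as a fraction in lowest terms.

226/21

Row minima are 10 and -3, so the attacker's maximin is 10; column maxima are 14 and 14, so the defender's minimax is 14. These differ, so the equilibrium is in mixed strategies.
Let the attacker play target 1 with probability p. The defender is indifferent when 14p − 3(1−p) = 10p + 14(1−p), giving p = 17/21.
Let the defender play guard 1 with probability q. The attacker is indifferent when 14q + 10(1−q) = −3q + 14(1−q), giving q = 4/21.
The value is 14·(4/21) + (10)·(17/21) = 226/21.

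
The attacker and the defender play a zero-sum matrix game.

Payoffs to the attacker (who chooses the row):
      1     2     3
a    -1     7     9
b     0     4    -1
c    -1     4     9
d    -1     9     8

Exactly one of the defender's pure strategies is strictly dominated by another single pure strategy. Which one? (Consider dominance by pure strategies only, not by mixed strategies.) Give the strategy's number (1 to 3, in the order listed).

The defender prefers columns that give the attacker less. Compare 2 with 1: -1 < 7, 0 < 4, -1 < 4, -1 < 9.
So 1 strictly dominates 2 for the defender; 2 is strictly dominated.

2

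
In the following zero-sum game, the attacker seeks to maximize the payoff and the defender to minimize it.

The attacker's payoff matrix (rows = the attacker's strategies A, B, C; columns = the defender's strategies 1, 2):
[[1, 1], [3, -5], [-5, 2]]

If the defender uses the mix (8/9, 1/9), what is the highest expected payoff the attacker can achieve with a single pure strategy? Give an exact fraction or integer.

A: (1)·(8/9) + (1)·(1/9) = 1.
B: (3)·(8/9) + (-5)·(1/9) = 19/9.
C: (-5)·(8/9) + (2)·(1/9) = -38/9.
The best pure response is B with expected payoff 19/9.

19/9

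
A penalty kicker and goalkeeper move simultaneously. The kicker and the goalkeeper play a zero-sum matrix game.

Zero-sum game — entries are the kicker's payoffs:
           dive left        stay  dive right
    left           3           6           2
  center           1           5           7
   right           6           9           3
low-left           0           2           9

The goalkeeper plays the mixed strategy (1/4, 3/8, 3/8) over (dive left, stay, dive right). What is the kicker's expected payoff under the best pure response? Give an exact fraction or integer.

6

left: (3)·(1/4) + (6)·(3/8) + (2)·(3/8) = 15/4.
center: (1)·(1/4) + (5)·(3/8) + (7)·(3/8) = 19/4.
right: (6)·(1/4) + (9)·(3/8) + (3)·(3/8) = 6.
low-left: (0)·(1/4) + (2)·(3/8) + (9)·(3/8) = 33/8.
The best pure response is right with expected payoff 6.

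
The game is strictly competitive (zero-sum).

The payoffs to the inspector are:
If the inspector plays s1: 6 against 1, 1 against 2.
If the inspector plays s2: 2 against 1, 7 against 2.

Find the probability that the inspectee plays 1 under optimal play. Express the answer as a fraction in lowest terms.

Row minima are 1 and 2, so the inspector's maximin is 2; column maxima are 6 and 7, so the inspectee's minimax is 6. These differ, so the equilibrium is in mixed strategies.
Let the inspectee play 1 with probability q. The inspector is indifferent when 6q + (1−q) = 2q + 7(1−q), giving q = 3/5.

3/5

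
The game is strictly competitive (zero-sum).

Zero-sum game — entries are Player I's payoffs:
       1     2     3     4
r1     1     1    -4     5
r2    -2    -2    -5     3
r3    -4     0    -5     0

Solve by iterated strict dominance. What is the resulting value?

Column 1 is strictly dominated by 3 for Player II (-4<1, -5<-2, -5<-4); eliminate 1.
Column 2 is strictly dominated by 3 for Player II (-4<1, -5<-2, -5<0); eliminate 2.
Column 4 is strictly dominated by 3 for Player II (-4<5, -5<3, -5<0); eliminate 4.
Row r2 is strictly dominated by row r1 (-4>-5); eliminate r2.
Row r3 is strictly dominated by row r1 (-4>-5); eliminate r3.
Only (r1, 3) remains, with payoff -4.

-4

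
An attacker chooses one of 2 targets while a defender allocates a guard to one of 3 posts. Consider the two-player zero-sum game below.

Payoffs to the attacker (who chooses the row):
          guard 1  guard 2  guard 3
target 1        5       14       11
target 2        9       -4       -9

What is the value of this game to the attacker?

Column guard 2 is strictly dominated by guard 3 for the defender (it gives the attacker more in every row).
The remaining 2×2 game on (target 1, target 2) × (guard 1, guard 3) has no saddle point. Let the attacker play target 1 with probability p; indifference gives 5p + 9(1−p) = 11p − 9(1−p), so p = 3/4.
Similarly the defender's optimal q on guard 1 is 5/6, and the value is 5·(5/6) + (11)·(1/6) = 6.

6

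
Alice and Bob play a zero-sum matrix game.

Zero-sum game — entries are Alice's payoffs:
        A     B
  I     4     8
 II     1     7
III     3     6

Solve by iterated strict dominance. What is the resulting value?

Row III is strictly dominated by row I (4>3, 8>6); eliminate III.
Column B is strictly dominated by A for Bob (4<8, 1<7); eliminate B.
Row II is strictly dominated by row I (4>1); eliminate II.
Only (I, A) remains, with payoff 4.

4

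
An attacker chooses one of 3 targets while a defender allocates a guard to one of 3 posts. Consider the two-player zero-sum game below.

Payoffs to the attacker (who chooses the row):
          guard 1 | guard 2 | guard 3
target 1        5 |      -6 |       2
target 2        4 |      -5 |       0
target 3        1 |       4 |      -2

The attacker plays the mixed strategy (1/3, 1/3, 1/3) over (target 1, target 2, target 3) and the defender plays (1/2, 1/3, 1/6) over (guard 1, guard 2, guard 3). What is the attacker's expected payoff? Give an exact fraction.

Against (1/2, 1/3, 1/6), each row's expected payoff is target 1: 5/6; target 2: 1/3; target 3: 3/2.
Taking the (1/3, 1/3, 1/3)-weighted average: (1/3)·(5/6) + (1/3)·(1/3) + (1/3)·(3/2) = 8/9.

8/9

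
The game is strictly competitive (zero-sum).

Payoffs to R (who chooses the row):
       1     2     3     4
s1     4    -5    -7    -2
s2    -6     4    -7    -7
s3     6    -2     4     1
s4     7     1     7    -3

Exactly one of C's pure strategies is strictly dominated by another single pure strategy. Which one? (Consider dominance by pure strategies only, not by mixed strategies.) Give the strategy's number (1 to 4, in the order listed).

1

C prefers columns that give R less. Compare 1 with 4: -2 < 4, -7 < -6, 1 < 6, -3 < 7.
So 4 strictly dominates 1 for C; 1 is strictly dominated.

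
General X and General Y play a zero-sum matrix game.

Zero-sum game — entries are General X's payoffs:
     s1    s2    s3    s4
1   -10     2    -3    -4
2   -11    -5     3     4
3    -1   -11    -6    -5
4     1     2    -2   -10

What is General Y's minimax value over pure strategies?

1

The worst case (largest entry) in each column is s1: 1, s2: 2, s3: 3, s4: 4.
The best (smallest) of these is 1.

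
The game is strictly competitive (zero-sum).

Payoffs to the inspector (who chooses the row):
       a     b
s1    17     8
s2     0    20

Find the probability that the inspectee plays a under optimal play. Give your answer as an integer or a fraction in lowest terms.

Row minima are 8 and 0, so the inspector's maximin is 8; column maxima are 17 and 20, so the inspectee's minimax is 17. These differ, so the equilibrium is in mixed strategies.
Let the inspectee play a with probability q. The inspector is indifferent when 17q + 8(1−q) = 20(1−q), giving q = 12/29.

12/29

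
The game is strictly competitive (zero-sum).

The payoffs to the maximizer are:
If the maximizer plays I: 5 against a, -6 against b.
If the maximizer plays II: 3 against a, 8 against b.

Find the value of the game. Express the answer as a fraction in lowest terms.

29/8

Row minima are -6 and 3, so the maximizer's maximin is 3; column maxima are 5 and 8, so the minimizer's minimax is 5. These differ, so the equilibrium is in mixed strategies.
Let the maximizer play I with probability p. The minimizer is indifferent when 5p + 3(1−p) = −6p + 8(1−p), giving p = 5/16.
Let the minimizer play a with probability q. The maximizer is indifferent when 5q − 6(1−q) = 3q + 8(1−q), giving q = 7/8.
The value is 5·(7/8) + (-6)·(1/8) = 29/8.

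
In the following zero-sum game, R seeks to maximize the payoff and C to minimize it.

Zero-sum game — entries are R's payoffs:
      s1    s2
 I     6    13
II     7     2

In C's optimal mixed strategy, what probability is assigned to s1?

11/12

Row minima are 6 and 2, so R's maximin is 6; column maxima are 7 and 13, so C's minimax is 7. These differ, so the equilibrium is in mixed strategies.
Let C play s1 with probability q. R is indifferent when 6q + 13(1−q) = 7q + 2(1−q), giving q = 11/12.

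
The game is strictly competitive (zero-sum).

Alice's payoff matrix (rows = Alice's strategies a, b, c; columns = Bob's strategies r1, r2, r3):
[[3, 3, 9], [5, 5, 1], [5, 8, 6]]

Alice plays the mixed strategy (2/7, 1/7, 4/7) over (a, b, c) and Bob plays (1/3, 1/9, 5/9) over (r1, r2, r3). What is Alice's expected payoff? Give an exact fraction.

Against (1/3, 1/9, 5/9), each row's expected payoff is a: 19/3; b: 25/9; c: 53/9.
Taking the (2/7, 1/7, 4/7)-weighted average: (2/7)·(19/3) + (1/7)·(25/9) + (4/7)·(53/9) = 39/7.

39/7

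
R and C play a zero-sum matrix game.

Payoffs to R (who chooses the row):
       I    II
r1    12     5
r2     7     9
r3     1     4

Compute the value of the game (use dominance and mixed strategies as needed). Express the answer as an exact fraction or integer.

73/9

Row r3 is strictly dominated by row r2, so R never plays it.
The remaining 2×2 game on (r1, r2) × (I, II) has no saddle point. Let R play r1 with probability p; indifference gives 12p + 7(1−p) = 5p + 9(1−p), so p = 2/9.
Similarly C's optimal q on I is 4/9, and the value is 12·(4/9) + (5)·(5/9) = 73/9.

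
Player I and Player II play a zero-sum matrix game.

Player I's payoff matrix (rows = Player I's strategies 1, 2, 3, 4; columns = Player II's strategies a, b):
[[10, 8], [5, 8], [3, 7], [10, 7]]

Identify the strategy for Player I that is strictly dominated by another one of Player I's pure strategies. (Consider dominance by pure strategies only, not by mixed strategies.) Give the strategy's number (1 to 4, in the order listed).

3

Compare 3 with 1: 10 > 3, 8 > 7.
So 1 strictly dominates 3 for Player I; 3 is strictly dominated.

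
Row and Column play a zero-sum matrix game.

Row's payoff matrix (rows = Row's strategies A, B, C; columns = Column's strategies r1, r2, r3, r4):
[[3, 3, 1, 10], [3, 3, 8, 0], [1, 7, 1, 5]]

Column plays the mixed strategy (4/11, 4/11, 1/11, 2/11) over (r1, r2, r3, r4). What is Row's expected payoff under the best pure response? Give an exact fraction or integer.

45/11

A: (3)·(4/11) + (3)·(4/11) + (1)·(1/11) + (10)·(2/11) = 45/11.
B: (3)·(4/11) + (3)·(4/11) + (8)·(1/11) + (0)·(2/11) = 32/11.
C: (1)·(4/11) + (7)·(4/11) + (1)·(1/11) + (5)·(2/11) = 43/11.
The best pure response is A with expected payoff 45/11.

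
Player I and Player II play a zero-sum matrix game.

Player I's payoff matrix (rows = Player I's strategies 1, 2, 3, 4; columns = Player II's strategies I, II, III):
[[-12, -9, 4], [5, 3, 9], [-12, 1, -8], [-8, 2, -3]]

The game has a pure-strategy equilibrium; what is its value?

Row minima: -12, 3, -12, -8 → Player I's maximin is 3.
Column maxima: 5, 3, 9 → Player II's minimax is 3.
They coincide at (2, II), so the value is 3.

3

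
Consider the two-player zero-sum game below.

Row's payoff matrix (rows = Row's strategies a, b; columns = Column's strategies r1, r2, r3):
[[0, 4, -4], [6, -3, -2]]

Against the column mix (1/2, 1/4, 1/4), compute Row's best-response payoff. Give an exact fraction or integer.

a: (0)·(1/2) + (4)·(1/4) + (-4)·(1/4) = 0.
b: (6)·(1/2) + (-3)·(1/4) + (-2)·(1/4) = 7/4.
The best pure response is b with expected payoff 7/4.

7/4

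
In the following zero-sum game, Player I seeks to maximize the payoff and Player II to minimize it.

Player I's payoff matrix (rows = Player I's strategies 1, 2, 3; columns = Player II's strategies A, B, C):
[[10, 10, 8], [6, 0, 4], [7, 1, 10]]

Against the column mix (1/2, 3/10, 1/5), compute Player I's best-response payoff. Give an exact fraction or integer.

1: (10)·(1/2) + (10)·(3/10) + (8)·(1/5) = 48/5.
2: (6)·(1/2) + (0)·(3/10) + (4)·(1/5) = 19/5.
3: (7)·(1/2) + (1)·(3/10) + (10)·(1/5) = 29/5.
The best pure response is 1 with expected payoff 48/5.

48/5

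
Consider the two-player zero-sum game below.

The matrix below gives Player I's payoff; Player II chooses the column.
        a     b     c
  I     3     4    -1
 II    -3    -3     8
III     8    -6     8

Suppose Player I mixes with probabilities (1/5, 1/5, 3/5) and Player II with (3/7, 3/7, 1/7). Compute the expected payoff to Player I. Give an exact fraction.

52/35

Against (3/7, 3/7, 1/7), each row's expected payoff is I: 20/7; II: -10/7; III: 2.
Taking the (1/5, 1/5, 3/5)-weighted average: (1/5)·(20/7) + (1/5)·(-10/7) + (3/5)·(2) = 52/35.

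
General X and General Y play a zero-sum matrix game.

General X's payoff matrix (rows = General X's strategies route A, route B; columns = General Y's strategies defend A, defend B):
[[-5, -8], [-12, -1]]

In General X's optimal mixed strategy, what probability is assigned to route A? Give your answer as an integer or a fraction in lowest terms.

11/14

Row minima are -8 and -12, so General X's maximin is -8; column maxima are -5 and -1, so General Y's minimax is -5. These differ, so the equilibrium is in mixed strategies.
Let General X play route A with probability p. General Y is indifferent when −5p − 12(1−p) = −8p − (1−p), giving p = 11/14.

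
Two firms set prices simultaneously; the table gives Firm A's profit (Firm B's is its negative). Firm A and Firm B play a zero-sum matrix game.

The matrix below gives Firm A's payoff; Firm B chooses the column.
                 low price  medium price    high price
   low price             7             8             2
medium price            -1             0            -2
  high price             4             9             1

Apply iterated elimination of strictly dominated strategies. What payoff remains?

2

Column low price is strictly dominated by high price for Firm B (2<7, -2<-1, 1<4); eliminate low price.
Column medium price is strictly dominated by high price for Firm B (2<8, -2<0, 1<9); eliminate medium price.
Row medium price is strictly dominated by row low price (2>-2); eliminate medium price.
Row high price is strictly dominated by row low price (2>1); eliminate high price.
Only (low price, high price) remains, with payoff 2.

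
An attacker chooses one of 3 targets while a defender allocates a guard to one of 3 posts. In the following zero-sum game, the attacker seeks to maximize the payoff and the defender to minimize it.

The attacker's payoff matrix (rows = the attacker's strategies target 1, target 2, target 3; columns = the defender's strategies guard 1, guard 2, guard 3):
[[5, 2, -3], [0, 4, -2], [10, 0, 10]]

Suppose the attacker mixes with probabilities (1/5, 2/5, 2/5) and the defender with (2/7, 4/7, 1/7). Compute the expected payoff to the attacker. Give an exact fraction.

Against (2/7, 4/7, 1/7), each row's expected payoff is target 1: 15/7; target 2: 2; target 3: 30/7.
Taking the (1/5, 2/5, 2/5)-weighted average: (1/5)·(15/7) + (2/5)·(2) + (2/5)·(30/7) = 103/35.

103/35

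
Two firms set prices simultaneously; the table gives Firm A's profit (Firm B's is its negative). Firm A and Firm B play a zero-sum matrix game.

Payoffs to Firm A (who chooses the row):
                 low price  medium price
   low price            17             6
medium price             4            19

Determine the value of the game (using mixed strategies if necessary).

23/2

Row minima are 6 and 4, so Firm A's maximin is 6; column maxima are 17 and 19, so Firm B's minimax is 17. These differ, so the equilibrium is in mixed strategies.
Let Firm A play low price with probability p. Firm B is indifferent when 17p + 4(1−p) = 6p + 19(1−p), giving p = 15/26.
Let Firm B play low price with probability q. Firm A is indifferent when 17q + 6(1−q) = 4q + 19(1−q), giving q = 1/2.
The value is 17·(1/2) + (6)·(1/2) = 23/2.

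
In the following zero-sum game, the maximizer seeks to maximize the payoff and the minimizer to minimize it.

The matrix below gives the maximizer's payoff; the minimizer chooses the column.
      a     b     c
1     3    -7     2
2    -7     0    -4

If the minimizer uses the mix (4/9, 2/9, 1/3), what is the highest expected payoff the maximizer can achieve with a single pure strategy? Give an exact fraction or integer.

1: (3)·(4/9) + (-7)·(2/9) + (2)·(1/3) = 4/9.
2: (-7)·(4/9) + (0)·(2/9) + (-4)·(1/3) = -40/9.
The best pure response is 1 with expected payoff 4/9.

4/9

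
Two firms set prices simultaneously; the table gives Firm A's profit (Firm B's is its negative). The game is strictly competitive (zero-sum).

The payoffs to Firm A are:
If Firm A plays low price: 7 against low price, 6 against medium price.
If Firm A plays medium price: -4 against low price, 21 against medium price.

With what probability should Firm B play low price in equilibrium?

15/26

Row minima are 6 and -4, so Firm A's maximin is 6; column maxima are 7 and 21, so Firm B's minimax is 7. These differ, so the equilibrium is in mixed strategies.
Let Firm B play low price with probability q. Firm A is indifferent when 7q + 6(1−q) = −4q + 21(1−q), giving q = 15/26.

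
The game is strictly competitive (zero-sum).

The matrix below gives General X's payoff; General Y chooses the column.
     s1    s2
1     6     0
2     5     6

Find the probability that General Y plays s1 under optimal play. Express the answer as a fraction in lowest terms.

6/7

Row minima are 0 and 5, so General X's maximin is 5; column maxima are 6 and 6, so General Y's minimax is 6. These differ, so the equilibrium is in mixed strategies.
Let General Y play s1 with probability q. General X is indifferent when 6q = 5q + 6(1−q), giving q = 6/7.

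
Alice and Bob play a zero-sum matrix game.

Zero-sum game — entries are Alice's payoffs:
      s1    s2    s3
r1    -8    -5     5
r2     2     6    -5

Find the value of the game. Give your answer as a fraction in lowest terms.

Column s2 is strictly dominated by s1 for Bob (it gives Alice more in every row).
The remaining 2×2 game on (r1, r2) × (s1, s3) has no saddle point. Let Alice play r1 with probability p; indifference gives −8p + 2(1−p) = 5p − 5(1−p), so p = 7/20.
Similarly Bob's optimal q on s1 is 1/2, and the value is -8·(1/2) + (5)·(1/2) = -3/2.

-3/2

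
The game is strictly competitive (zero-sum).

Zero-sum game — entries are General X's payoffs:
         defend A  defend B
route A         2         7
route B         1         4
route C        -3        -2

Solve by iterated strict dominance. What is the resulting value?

Column defend B is strictly dominated by defend A for General Y (2<7, 1<4, -3<-2); eliminate defend B.
Row route B is strictly dominated by row route A (2>1); eliminate route B.
Row route C is strictly dominated by row route A (2>-3); eliminate route C.
Only (route A, defend A) remains, with payoff 2.

2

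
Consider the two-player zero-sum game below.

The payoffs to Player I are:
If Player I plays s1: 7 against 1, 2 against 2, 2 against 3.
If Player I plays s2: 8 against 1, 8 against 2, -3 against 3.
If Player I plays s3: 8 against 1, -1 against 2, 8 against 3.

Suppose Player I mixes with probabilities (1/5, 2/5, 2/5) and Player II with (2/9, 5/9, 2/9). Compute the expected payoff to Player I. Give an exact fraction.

Against (2/9, 5/9, 2/9), each row's expected payoff is s1: 28/9; s2: 50/9; s3: 3.
Taking the (1/5, 2/5, 2/5)-weighted average: (1/5)·(28/9) + (2/5)·(50/9) + (2/5)·(3) = 182/45.

182/45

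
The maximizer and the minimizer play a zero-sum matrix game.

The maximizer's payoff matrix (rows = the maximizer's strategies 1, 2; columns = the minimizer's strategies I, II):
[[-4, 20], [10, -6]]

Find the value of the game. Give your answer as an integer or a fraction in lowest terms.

22/5

Row minima are -4 and -6, so the maximizer's maximin is -4; column maxima are 10 and 20, so the minimizer's minimax is 10. These differ, so the equilibrium is in mixed strategies.
Let the maximizer play 1 with probability p. The minimizer is indifferent when −4p + 10(1−p) = 20p − 6(1−p), giving p = 2/5.
Let the minimizer play I with probability q. The maximizer is indifferent when −4q + 20(1−q) = 10q − 6(1−q), giving q = 13/20.
The value is -4·(13/20) + (20)·(7/20) = 22/5.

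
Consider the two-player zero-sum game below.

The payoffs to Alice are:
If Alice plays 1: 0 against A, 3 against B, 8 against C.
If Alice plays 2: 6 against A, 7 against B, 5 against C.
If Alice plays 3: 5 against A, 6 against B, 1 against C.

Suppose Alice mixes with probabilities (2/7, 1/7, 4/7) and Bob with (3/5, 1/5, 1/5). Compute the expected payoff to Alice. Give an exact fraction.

4

Against (3/5, 1/5, 1/5), each row's expected payoff is 1: 11/5; 2: 6; 3: 22/5.
Taking the (2/7, 1/7, 4/7)-weighted average: (2/7)·(11/5) + (1/7)·(6) + (4/7)·(22/5) = 4.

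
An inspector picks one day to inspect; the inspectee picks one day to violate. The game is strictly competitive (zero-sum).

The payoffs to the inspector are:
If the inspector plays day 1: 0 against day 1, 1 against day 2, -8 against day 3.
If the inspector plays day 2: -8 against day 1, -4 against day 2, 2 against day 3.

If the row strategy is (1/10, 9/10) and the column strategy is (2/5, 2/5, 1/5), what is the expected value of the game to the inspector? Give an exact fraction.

Against (2/5, 2/5, 1/5), each row's expected payoff is day 1: -6/5; day 2: -22/5.
Taking the (1/10, 9/10)-weighted average: (1/10)·(-6/5) + (9/10)·(-22/5) = -102/25.

-102/25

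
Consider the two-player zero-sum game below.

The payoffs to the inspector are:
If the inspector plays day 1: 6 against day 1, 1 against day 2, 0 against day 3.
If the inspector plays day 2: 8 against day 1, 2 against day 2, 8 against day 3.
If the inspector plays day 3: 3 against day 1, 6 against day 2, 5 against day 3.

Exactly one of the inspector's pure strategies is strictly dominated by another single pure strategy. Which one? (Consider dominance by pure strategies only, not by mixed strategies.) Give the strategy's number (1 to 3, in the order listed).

Compare day 1 with day 2: 8 > 6, 2 > 1, 8 > 0.
So day 2 strictly dominates day 1 for the inspector; day 1 is strictly dominated.

1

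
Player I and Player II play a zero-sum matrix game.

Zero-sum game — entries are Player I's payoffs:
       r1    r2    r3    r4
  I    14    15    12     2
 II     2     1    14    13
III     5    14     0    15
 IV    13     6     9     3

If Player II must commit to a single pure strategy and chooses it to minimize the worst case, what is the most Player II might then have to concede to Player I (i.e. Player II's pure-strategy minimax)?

The worst case (largest entry) in each column is r1: 14, r2: 15, r3: 14, r4: 15.
The best (smallest) of these is 14.

14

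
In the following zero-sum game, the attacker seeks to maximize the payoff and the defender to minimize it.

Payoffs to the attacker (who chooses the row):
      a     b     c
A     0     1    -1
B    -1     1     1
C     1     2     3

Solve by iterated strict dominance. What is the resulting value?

1

Row A is strictly dominated by row C (1>0, 2>1, 3>-1); eliminate A.
Column b is strictly dominated by a for the defender (-1<1, 1<2); eliminate b.
Row B is strictly dominated by row C (1>-1, 3>1); eliminate B.
Column c is strictly dominated by a for the defender (1<3); eliminate c.
Only (C, a) remains, with payoff 1.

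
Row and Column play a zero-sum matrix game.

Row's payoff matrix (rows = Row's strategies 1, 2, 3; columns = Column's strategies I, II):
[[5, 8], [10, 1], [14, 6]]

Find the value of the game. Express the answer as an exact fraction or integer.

82/11

Row 2 is strictly dominated by row 3, so Row never plays it.
The remaining 2×2 game on (1, 3) × (I, II) has no saddle point. Let Row play 1 with probability p; indifference gives 5p + 14(1−p) = 8p + 6(1−p), so p = 8/11.
Similarly Column's optimal q on I is 2/11, and the value is 5·(2/11) + (8)·(9/11) = 82/11.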